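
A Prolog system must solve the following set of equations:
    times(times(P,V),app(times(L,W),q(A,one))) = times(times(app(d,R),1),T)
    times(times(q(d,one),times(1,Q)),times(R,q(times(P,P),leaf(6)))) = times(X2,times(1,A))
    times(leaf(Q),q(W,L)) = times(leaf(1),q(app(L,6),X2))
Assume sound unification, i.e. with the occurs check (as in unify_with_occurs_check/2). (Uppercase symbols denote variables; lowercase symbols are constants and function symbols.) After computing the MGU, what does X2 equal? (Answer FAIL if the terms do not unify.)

times(q(d,one),times(1,1))

Decompose times/2: times(P,V) = times(app(d,R),1),  app(times(L,W),q(A,one)) = T.
Decompose times/2: P = app(d,R),  V = 1.
Bind P := app(d,R); substituting into the one remaining equation that mentions P gives: times(times(q(d,one),times(1,Q)),times(R,q(times(app(d,R),app(d,R)),leaf(6)))) = times(X2,times(1,A)).
Bind V := 1; no other remaining equation mentions V.
Bind T := app(times(L,W),q(A,one)); no other remaining equation mentions T.
Decompose times/2: times(q(d,one),times(1,Q)) = X2,  times(R,q(times(app(d,R),app(d,R)),leaf(6))) = times(1,A).
Bind X2 := times(q(d,one),times(1,Q)); substituting into the one remaining equation that mentions X2 gives: times(leaf(Q),q(W,L)) = times(leaf(1),q(app(L,6),times(q(d,one),times(1,Q)))).
Decompose times/2: R = 1,  q(times(app(d,R),app(d,R)),leaf(6)) = A.
Bind R := 1; substituting into the one remaining equation that mentions R gives: q(times(app(d,1),app(d,1)),leaf(6)) = A. Substituting into the earlier binding gives P := app(d,1).
Bind A := q(times(app(d,1),app(d,1)),leaf(6)); no other remaining equation mentions A. Substituting into the earlier binding gives T := app(times(L,W),q(q(times(app(d,1),app(d,1)),leaf(6)),one)).
Decompose times/2: leaf(Q) = leaf(1),  q(W,L) = q(app(L,6),times(q(d,one),times(1,Q))).
Decompose leaf/1: Q = 1.
Bind Q := 1; substituting into the remaining equation gives: q(W,L) = q(app(L,6),times(q(d,one),times(1,1))). Substituting into the earlier binding gives X2 := times(q(d,one),times(1,1)).
Decompose q/2: W = app(L,6),  L = times(q(d,one),times(1,1)).
Bind W := app(L,6); no other remaining equation mentions W. Substituting into the earlier binding gives T := app(times(L,app(L,6)),q(q(times(app(d,1),app(d,1)),leaf(6)),one)).
Bind L := times(q(d,one),times(1,1)). Substituting into the earlier bindings gives T := app(times(times(q(d,one),times(1,1)),app(times(q(d,one),times(1,1)),6)),q(q(times(app(d,1),app(d,1)),leaf(6)),one)), W := app(times(q(d,one),times(1,1)),6).
MGU = { P = app(d,1), V = 1, T = app(times(times(q(d,one),times(1,1)),app(times(q(d,one),times(1,1)),6)),q(q(times(app(d,1),app(d,1)),leaf(6)),one)), X2 = times(q(d,one),times(1,1)), R = 1, A = q(times(app(d,1),app(d,1)),leaf(6)), Q = 1, W = app(times(q(d,one),times(1,1)),6), L = times(q(d,one),times(1,1)) }, so X2 = times(q(d,one),times(1,1)).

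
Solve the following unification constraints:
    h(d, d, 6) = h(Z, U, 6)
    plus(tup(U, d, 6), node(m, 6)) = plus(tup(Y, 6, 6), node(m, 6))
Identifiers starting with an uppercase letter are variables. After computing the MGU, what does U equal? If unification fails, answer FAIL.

FAIL

Decompose h/3: d = Z,  d = U,  6 = 6.
Bind Z := d; no other remaining equation mentions Z.
Bind U := d; substituting into the one remaining equation that mentions U gives: plus(tup(d, d, 6), node(m, 6)) = plus(tup(Y, 6, 6), node(m, 6)).
Delete trivial equation 6 = 6.
Decompose plus/2: tup(d, d, 6) = tup(Y, 6, 6),  node(m, 6) = node(m, 6).
Decompose tup/3: d = Y,  d = 6,  6 = 6.
Bind Y := d; no other remaining equation mentions Y.
Clash: constants d and 6 differ; no unifier exists.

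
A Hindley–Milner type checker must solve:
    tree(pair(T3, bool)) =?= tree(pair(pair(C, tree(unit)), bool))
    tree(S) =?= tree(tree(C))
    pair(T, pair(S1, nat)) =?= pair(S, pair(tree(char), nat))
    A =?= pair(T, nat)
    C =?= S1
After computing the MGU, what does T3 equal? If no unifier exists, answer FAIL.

Decompose tree/1: pair(T3, bool) =?= pair(pair(C, tree(unit)), bool).
Decompose pair/2: T3 =?= pair(C, tree(unit)),  bool =?= bool.
Bind T3 := pair(C, tree(unit)); no other remaining equation mentions T3.
Delete trivial equation bool =?= bool.
Decompose tree/1: S =?= tree(C).
Bind S := tree(C); substituting into the one remaining equation that mentions S gives: pair(T, pair(S1, nat)) =?= pair(tree(C), pair(tree(char), nat)).
Decompose pair/2: T =?= tree(C),  pair(S1, nat) =?= pair(tree(char), nat).
Bind T := tree(C); substituting into the one remaining equation that mentions T gives: A =?= pair(tree(C), nat).
Decompose pair/2: S1 =?= tree(char),  nat =?= nat.
Bind S1 := tree(char); substituting into the one remaining equation that mentions S1 gives: C =?= tree(char).
Delete trivial equation nat =?= nat.
Bind A := pair(tree(C), nat); no other remaining equation mentions A.
Bind C := tree(char). Substituting into the earlier bindings gives T3 := pair(tree(char), tree(unit)), S := tree(tree(char)), T := tree(tree(char)), A := pair(tree(tree(char)), nat).
MGU = { T3 := pair(tree(char), tree(unit)), S := tree(tree(char)), T := tree(tree(char)), S1 := tree(char), A := pair(tree(tree(char)), nat), C := tree(char) }, so T3 := pair(tree(char), tree(unit)).

pair(tree(char), tree(unit))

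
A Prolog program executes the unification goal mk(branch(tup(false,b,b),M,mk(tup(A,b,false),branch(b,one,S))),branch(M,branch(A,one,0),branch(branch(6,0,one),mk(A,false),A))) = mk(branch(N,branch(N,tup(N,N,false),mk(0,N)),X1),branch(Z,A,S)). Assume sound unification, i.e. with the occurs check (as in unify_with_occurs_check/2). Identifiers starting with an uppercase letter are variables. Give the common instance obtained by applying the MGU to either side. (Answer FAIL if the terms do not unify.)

FAIL

Decompose mk/2: branch(tup(false,b,b),M,mk(tup(A,b,false),branch(b,one,S))) = branch(N,branch(N,tup(N,N,false),mk(0,N)),X1),  branch(M,branch(A,one,0),branch(branch(6,0,one),mk(A,false),A)) = branch(Z,A,S).
Decompose branch/3: tup(false,b,b) = N,  M = branch(N,tup(N,N,false),mk(0,N)),  mk(tup(A,b,false),branch(b,one,S)) = X1.
Bind N := tup(false,b,b); substituting into the one remaining equation that mentions N gives: M = branch(tup(false,b,b),tup(tup(false,b,b),tup(false,b,b),false),mk(0,tup(false,b,b))).
Bind M := branch(tup(false,b,b),tup(tup(false,b,b),tup(false,b,b),false),mk(0,tup(false,b,b))); substituting into the one remaining equation that mentions M gives: branch(branch(tup(false,b,b),tup(tup(false,b,b),tup(false,b,b),false),mk(0,tup(false,b,b))),branch(A,one,0),branch(branch(6,0,one),mk(A,false),A)) = branch(Z,A,S).
Bind X1 := mk(tup(A,b,false),branch(b,one,S)); no other remaining equation mentions X1.
Decompose branch/3: branch(tup(false,b,b),tup(tup(false,b,b),tup(false,b,b),false),mk(0,tup(false,b,b))) = Z,  branch(A,one,0) = A,  branch(branch(6,0,one),mk(A,false),A) = S.
Bind Z := branch(tup(false,b,b),tup(tup(false,b,b),tup(false,b,b),false),mk(0,tup(false,b,b))); no other remaining equation mentions Z.
Occurs check fails: A occurs in branch(A,one,0); the equation A = branch(A,one,0) has no finite solution.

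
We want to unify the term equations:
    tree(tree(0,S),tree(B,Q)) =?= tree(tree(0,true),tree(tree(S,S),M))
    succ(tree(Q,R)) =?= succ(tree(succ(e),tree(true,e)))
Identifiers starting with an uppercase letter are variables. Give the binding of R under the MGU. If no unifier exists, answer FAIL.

tree(true,e)

Decompose tree/2: tree(0,S) =?= tree(0,true),  tree(B,Q) =?= tree(tree(S,S),M).
Decompose tree/2: 0 =?= 0,  S =?= true.
Delete trivial equation 0 =?= 0.
Bind S := true; substituting into the one remaining equation that mentions S gives: tree(B,Q) =?= tree(tree(true,true),M).
Decompose tree/2: B =?= tree(true,true),  Q =?= M.
Bind B := tree(true,true); no other remaining equation mentions B.
Bind Q := M; substituting into the remaining equation gives: succ(tree(M,R)) =?= succ(tree(succ(e),tree(true,e))).
Decompose succ/1: tree(M,R) =?= tree(succ(e),tree(true,e)).
Decompose tree/2: M =?= succ(e),  R =?= tree(true,e).
Bind M := succ(e); no other remaining equation mentions M. Substituting into the earlier binding gives Q := succ(e).
Bind R := tree(true,e).
MGU = { S -> true, B -> tree(true,true), Q -> succ(e), M -> succ(e), R -> tree(true,e) }, so R -> tree(true,e).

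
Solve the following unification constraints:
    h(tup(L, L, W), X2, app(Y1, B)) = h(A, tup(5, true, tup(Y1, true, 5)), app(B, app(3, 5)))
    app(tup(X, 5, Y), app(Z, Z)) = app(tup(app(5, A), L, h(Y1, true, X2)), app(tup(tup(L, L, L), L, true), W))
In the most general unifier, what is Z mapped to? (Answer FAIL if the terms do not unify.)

tup(tup(5, 5, 5), 5, true)

Decompose h/3: tup(L, L, W) = A,  X2 = tup(5, true, tup(Y1, true, 5)),  app(Y1, B) = app(B, app(3, 5)).
Bind A := tup(L, L, W); substituting into the one remaining equation that mentions A gives: app(tup(X, 5, Y), app(Z, Z)) = app(tup(app(5, tup(L, L, W)), L, h(Y1, true, X2)), app(tup(tup(L, L, L), L, true), W)).
Bind X2 := tup(5, true, tup(Y1, true, 5)); substituting into the one remaining equation that mentions X2 gives: app(tup(X, 5, Y), app(Z, Z)) = app(tup(app(5, tup(L, L, W)), L, h(Y1, true, tup(5, true, tup(Y1, true, 5)))), app(tup(tup(L, L, L), L, true), W)).
Decompose app/2: Y1 = B,  B = app(3, 5).
Bind Y1 := B; substituting into the one remaining equation that mentions Y1 gives: app(tup(X, 5, Y), app(Z, Z)) = app(tup(app(5, tup(L, L, W)), L, h(B, true, tup(5, true, tup(B, true, 5)))), app(tup(tup(L, L, L), L, true), W)). Substituting into the earlier binding gives X2 := tup(5, true, tup(B, true, 5)).
Bind B := app(3, 5); substituting into the remaining equation gives: app(tup(X, 5, Y), app(Z, Z)) = app(tup(app(5, tup(L, L, W)), L, h(app(3, 5), true, tup(5, true, tup(app(3, 5), true, 5)))), app(tup(tup(L, L, L), L, true), W)). Substituting into the earlier bindings gives X2 := tup(5, true, tup(app(3, 5), true, 5)), Y1 := app(3, 5).
Decompose app/2: tup(X, 5, Y) = tup(app(5, tup(L, L, W)), L, h(app(3, 5), true, tup(5, true, tup(app(3, 5), true, 5)))),  app(Z, Z) = app(tup(tup(L, L, L), L, true), W).
Decompose tup/3: X = app(5, tup(L, L, W)),  5 = L,  Y = h(app(3, 5), true, tup(5, true, tup(app(3, 5), true, 5))).
Bind X := app(5, tup(L, L, W)); no other remaining equation mentions X.
Bind L := 5; substituting into the one remaining equation that mentions L gives: app(Z, Z) = app(tup(tup(5, 5, 5), 5, true), W). Substituting into the earlier bindings gives A := tup(5, 5, W), X := app(5, tup(5, 5, W)).
Bind Y := h(app(3, 5), true, tup(5, true, tup(app(3, 5), true, 5))); no other remaining equation mentions Y.
Decompose app/2: Z = tup(tup(5, 5, 5), 5, true),  Z = W.
Bind Z := tup(tup(5, 5, 5), 5, true); substituting into the remaining equation gives: tup(tup(5, 5, 5), 5, true) = W.
Bind W := tup(tup(5, 5, 5), 5, true). Substituting into the earlier bindings gives A := tup(5, 5, tup(tup(5, 5, 5), 5, true)), X := app(5, tup(5, 5, tup(tup(5, 5, 5), 5, true))).
MGU = { A := tup(5, 5, tup(tup(5, 5, 5), 5, true)), X2 := tup(5, true, tup(app(3, 5), true, 5)), Y1 := app(3, 5), B := app(3, 5), X := app(5, tup(5, 5, tup(tup(5, 5, 5), 5, true))), L := 5, Y := h(app(3, 5), true, tup(5, true, tup(app(3, 5), true, 5))), Z := tup(tup(5, 5, 5), 5, true), W := tup(tup(5, 5, 5), 5, true) }, so Z := tup(tup(5, 5, 5), 5, true).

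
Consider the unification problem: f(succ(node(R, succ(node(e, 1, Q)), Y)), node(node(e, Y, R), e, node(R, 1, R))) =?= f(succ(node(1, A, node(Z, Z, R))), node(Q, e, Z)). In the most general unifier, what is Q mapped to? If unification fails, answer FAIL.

node(e, node(node(1, 1, 1), node(1, 1, 1), 1), 1)

Decompose f/2: succ(node(R, succ(node(e, 1, Q)), Y)) =?= succ(node(1, A, node(Z, Z, R))),  node(node(e, Y, R), e, node(R, 1, R)) =?= node(Q, e, Z).
Decompose succ/1: node(R, succ(node(e, 1, Q)), Y) =?= node(1, A, node(Z, Z, R)).
Decompose node/3: R =?= 1,  succ(node(e, 1, Q)) =?= A,  Y =?= node(Z, Z, R).
Bind R := 1; substituting into the 2 remaining equations that mention R gives: Y =?= node(Z, Z, 1),  node(node(e, Y, 1), e, node(1, 1, 1)) =?= node(Q, e, Z).
Bind A := succ(node(e, 1, Q)); no other remaining equation mentions A.
Bind Y := node(Z, Z, 1); substituting into the remaining equation gives: node(node(e, node(Z, Z, 1), 1), e, node(1, 1, 1)) =?= node(Q, e, Z).
Decompose node/3: node(e, node(Z, Z, 1), 1) =?= Q,  e =?= e,  node(1, 1, 1) =?= Z.
Bind Q := node(e, node(Z, Z, 1), 1); no other remaining equation mentions Q. Substituting into the earlier binding gives A := succ(node(e, 1, node(e, node(Z, Z, 1), 1))).
Delete trivial equation e =?= e.
Bind Z := node(1, 1, 1). Substituting into the earlier bindings gives A := succ(node(e, 1, node(e, node(node(1, 1, 1), node(1, 1, 1), 1), 1))), Y := node(node(1, 1, 1), node(1, 1, 1), 1), Q := node(e, node(node(1, 1, 1), node(1, 1, 1), 1), 1).
MGU = { R ↦ 1, A ↦ succ(node(e, 1, node(e, node(node(1, 1, 1), node(1, 1, 1), 1), 1))), Y ↦ node(node(1, 1, 1), node(1, 1, 1), 1), Q ↦ node(e, node(node(1, 1, 1), node(1, 1, 1), 1), 1), Z ↦ node(1, 1, 1) }, so Q ↦ node(e, node(node(1, 1, 1), node(1, 1, 1), 1), 1).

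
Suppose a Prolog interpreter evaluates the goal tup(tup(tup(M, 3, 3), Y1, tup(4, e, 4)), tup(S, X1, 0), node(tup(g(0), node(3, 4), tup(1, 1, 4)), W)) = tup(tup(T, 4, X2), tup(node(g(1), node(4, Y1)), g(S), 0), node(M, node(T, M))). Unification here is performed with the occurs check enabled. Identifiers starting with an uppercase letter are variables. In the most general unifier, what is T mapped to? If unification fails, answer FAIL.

tup(tup(g(0), node(3, 4), tup(1, 1, 4)), 3, 3)

Decompose tup/3: tup(tup(M, 3, 3), Y1, tup(4, e, 4)) = tup(T, 4, X2),  tup(S, X1, 0) = tup(node(g(1), node(4, Y1)), g(S), 0),  node(tup(g(0), node(3, 4), tup(1, 1, 4)), W) = node(M, node(T, M)).
Decompose tup/3: tup(M, 3, 3) = T,  Y1 = 4,  tup(4, e, 4) = X2.
Bind T := tup(M, 3, 3); substituting into the one remaining equation that mentions T gives: node(tup(g(0), node(3, 4), tup(1, 1, 4)), W) = node(M, node(tup(M, 3, 3), M)).
Bind Y1 := 4; substituting into the one remaining equation that mentions Y1 gives: tup(S, X1, 0) = tup(node(g(1), node(4, 4)), g(S), 0).
Bind X2 := tup(4, e, 4); no other remaining equation mentions X2.
Decompose tup/3: S = node(g(1), node(4, 4)),  X1 = g(S),  0 = 0.
Bind S := node(g(1), node(4, 4)); substituting into the one remaining equation that mentions S gives: X1 = g(node(g(1), node(4, 4))).
Bind X1 := g(node(g(1), node(4, 4))); no other remaining equation mentions X1.
Delete trivial equation 0 = 0.
Decompose node/2: tup(g(0), node(3, 4), tup(1, 1, 4)) = M,  W = node(tup(M, 3, 3), M).
Bind M := tup(g(0), node(3, 4), tup(1, 1, 4)); substituting into the remaining equation gives: W = node(tup(tup(g(0), node(3, 4), tup(1, 1, 4)), 3, 3), tup(g(0), node(3, 4), tup(1, 1, 4))). Substituting into the earlier binding gives T := tup(tup(g(0), node(3, 4), tup(1, 1, 4)), 3, 3).
Bind W := node(tup(tup(g(0), node(3, 4), tup(1, 1, 4)), 3, 3), tup(g(0), node(3, 4), tup(1, 1, 4))).
MGU = { T -> tup(tup(g(0), node(3, 4), tup(1, 1, 4)), 3, 3), Y1 -> 4, X2 -> tup(4, e, 4), S -> node(g(1), node(4, 4)), X1 -> g(node(g(1), node(4, 4))), M -> tup(g(0), node(3, 4), tup(1, 1, 4)), W -> node(tup(tup(g(0), node(3, 4), tup(1, 1, 4)), 3, 3), tup(g(0), node(3, 4), tup(1, 1, 4))) }, so T -> tup(tup(g(0), node(3, 4), tup(1, 1, 4)), 3, 3).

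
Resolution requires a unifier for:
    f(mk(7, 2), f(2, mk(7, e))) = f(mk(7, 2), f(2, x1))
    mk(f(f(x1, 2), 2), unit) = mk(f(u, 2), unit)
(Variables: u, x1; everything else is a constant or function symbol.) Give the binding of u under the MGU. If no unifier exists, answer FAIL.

f(mk(7, e), 2)

Decompose f/2: mk(7, 2) = mk(7, 2),  f(2, mk(7, e)) = f(2, x1).
Delete trivial equation mk(7, 2) = mk(7, 2).
Decompose f/2: 2 = 2,  mk(7, e) = x1.
Delete trivial equation 2 = 2.
Bind x1 := mk(7, e); substituting into the remaining equation gives: mk(f(f(mk(7, e), 2), 2), unit) = mk(f(u, 2), unit).
Decompose mk/2: f(f(mk(7, e), 2), 2) = f(u, 2),  unit = unit.
Decompose f/2: f(mk(7, e), 2) = u,  2 = 2.
Bind u := f(mk(7, e), 2); no other remaining equation mentions u.
Delete trivial equation 2 = 2.
Delete trivial equation unit = unit.
MGU = { x1 -> mk(7, e), u -> f(mk(7, e), 2) }, so u -> f(mk(7, e), 2).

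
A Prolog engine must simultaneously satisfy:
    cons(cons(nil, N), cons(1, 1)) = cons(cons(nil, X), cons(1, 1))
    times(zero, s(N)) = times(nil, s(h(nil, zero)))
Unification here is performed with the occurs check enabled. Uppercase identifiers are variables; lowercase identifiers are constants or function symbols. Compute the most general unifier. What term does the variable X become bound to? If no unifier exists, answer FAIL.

Decompose cons/2: cons(nil, N) = cons(nil, X),  cons(1, 1) = cons(1, 1).
Decompose cons/2: nil = nil,  N = X.
Delete trivial equation nil = nil.
Bind N := X; substituting into the one remaining equation that mentions N gives: times(zero, s(X)) = times(nil, s(h(nil, zero))).
Delete trivial equation cons(1, 1) = cons(1, 1).
Decompose times/2: zero = nil,  s(X) = s(h(nil, zero)).
Clash: constants zero and nil differ; no unifier exists.

FAIL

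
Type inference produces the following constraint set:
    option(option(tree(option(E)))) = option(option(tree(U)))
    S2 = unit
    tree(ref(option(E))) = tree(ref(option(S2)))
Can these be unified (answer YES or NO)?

YES

Decompose option/1: option(tree(option(E))) = option(tree(U)).
Decompose option/1: tree(option(E)) = tree(U).
Decompose tree/1: option(E) = U.
Bind U := option(E); no other remaining equation mentions U.
Bind S2 := unit; substituting into the remaining equation gives: tree(ref(option(E))) = tree(ref(option(unit))).
Decompose tree/1: ref(option(E)) = ref(option(unit)).
Decompose ref/1: option(E) = option(unit).
Decompose option/1: E = unit.
Bind E := unit. Substituting into the earlier binding gives U := option(unit).
No equations remain and no clash or occurs-check failure arose, so a unifier exists.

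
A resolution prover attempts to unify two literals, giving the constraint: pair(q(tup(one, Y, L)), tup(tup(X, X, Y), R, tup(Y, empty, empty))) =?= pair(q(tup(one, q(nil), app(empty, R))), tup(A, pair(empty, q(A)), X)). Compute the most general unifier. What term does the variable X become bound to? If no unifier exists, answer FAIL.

Decompose pair/2: q(tup(one, Y, L)) =?= q(tup(one, q(nil), app(empty, R))),  tup(tup(X, X, Y), R, tup(Y, empty, empty)) =?= tup(A, pair(empty, q(A)), X).
Decompose q/1: tup(one, Y, L) =?= tup(one, q(nil), app(empty, R)).
Decompose tup/3: one =?= one,  Y =?= q(nil),  L =?= app(empty, R).
Delete trivial equation one =?= one.
Bind Y := q(nil); substituting into the one remaining equation that mentions Y gives: tup(tup(X, X, q(nil)), R, tup(q(nil), empty, empty)) =?= tup(A, pair(empty, q(A)), X).
Bind L := app(empty, R); no other remaining equation mentions L.
Decompose tup/3: tup(X, X, q(nil)) =?= A,  R =?= pair(empty, q(A)),  tup(q(nil), empty, empty) =?= X.
Bind A := tup(X, X, q(nil)); substituting into the one remaining equation that mentions A gives: R =?= pair(empty, q(tup(X, X, q(nil)))).
Bind R := pair(empty, q(tup(X, X, q(nil)))); no other remaining equation mentions R. Substituting into the earlier binding gives L := app(empty, pair(empty, q(tup(X, X, q(nil))))).
Bind X := tup(q(nil), empty, empty). Substituting into the earlier bindings gives L := app(empty, pair(empty, q(tup(tup(q(nil), empty, empty), tup(q(nil), empty, empty), q(nil))))), A := tup(tup(q(nil), empty, empty), tup(q(nil), empty, empty), q(nil)), R := pair(empty, q(tup(tup(q(nil), empty, empty), tup(q(nil), empty, empty), q(nil)))).
MGU = { Y -> q(nil), L -> app(empty, pair(empty, q(tup(tup(q(nil), empty, empty), tup(q(nil), empty, empty), q(nil))))), A -> tup(tup(q(nil), empty, empty), tup(q(nil), empty, empty), q(nil)), R -> pair(empty, q(tup(tup(q(nil), empty, empty), tup(q(nil), empty, empty), q(nil)))), X -> tup(q(nil), empty, empty) }, so X -> tup(q(nil), empty, empty).

tup(q(nil), empty, empty)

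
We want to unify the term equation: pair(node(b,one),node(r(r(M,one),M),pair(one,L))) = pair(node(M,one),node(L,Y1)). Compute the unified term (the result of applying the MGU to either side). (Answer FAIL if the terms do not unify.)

pair(node(b,one),node(r(r(b,one),b),pair(one,r(r(b,one),b))))

Decompose pair/2: node(b,one) = node(M,one),  node(r(r(M,one),M),pair(one,L)) = node(L,Y1).
Decompose node/2: b = M,  one = one.
Bind M := b; substituting into the one remaining equation that mentions M gives: node(r(r(b,one),b),pair(one,L)) = node(L,Y1).
Delete trivial equation one = one.
Decompose node/2: r(r(b,one),b) = L,  pair(one,L) = Y1.
Bind L := r(r(b,one),b); substituting into the remaining equation gives: pair(one,r(r(b,one),b)) = Y1.
Bind Y1 := pair(one,r(r(b,one),b)).
Applying the MGU to either side gives pair(node(b,one),node(r(r(b,one),b),pair(one,r(r(b,one),b)))).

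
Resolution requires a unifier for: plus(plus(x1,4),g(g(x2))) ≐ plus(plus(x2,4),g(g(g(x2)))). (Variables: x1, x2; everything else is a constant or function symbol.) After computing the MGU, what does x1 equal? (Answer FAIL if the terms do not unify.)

FAIL

Decompose plus/2: plus(x1,4) ≐ plus(x2,4),  g(g(x2)) ≐ g(g(g(x2))).
Decompose plus/2: x1 ≐ x2,  4 ≐ 4.
Bind x1 := x2; no other remaining equation mentions x1.
Delete trivial equation 4 ≐ 4.
Decompose g/1: g(x2) ≐ g(g(x2)).
Decompose g/1: x2 ≐ g(x2).
Occurs check fails: x2 occurs in g(x2); the equation x2 ≐ g(x2) has no finite solution.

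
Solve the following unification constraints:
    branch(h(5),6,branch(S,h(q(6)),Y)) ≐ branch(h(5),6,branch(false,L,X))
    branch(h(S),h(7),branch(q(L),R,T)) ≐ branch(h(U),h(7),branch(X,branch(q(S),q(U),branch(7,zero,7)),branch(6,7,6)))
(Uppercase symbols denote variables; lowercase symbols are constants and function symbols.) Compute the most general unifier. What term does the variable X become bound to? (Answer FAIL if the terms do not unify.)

q(h(q(6)))

Decompose branch/3: h(5) ≐ h(5),  6 ≐ 6,  branch(S,h(q(6)),Y) ≐ branch(false,L,X).
Delete trivial equation h(5) ≐ h(5).
Delete trivial equation 6 ≐ 6.
Decompose branch/3: S ≐ false,  h(q(6)) ≐ L,  Y ≐ X.
Bind S := false; substituting into the one remaining equation that mentions S gives: branch(h(false),h(7),branch(q(L),R,T)) ≐ branch(h(U),h(7),branch(X,branch(q(false),q(U),branch(7,zero,7)),branch(6,7,6))).
Bind L := h(q(6)); substituting into the one remaining equation that mentions L gives: branch(h(false),h(7),branch(q(h(q(6))),R,T)) ≐ branch(h(U),h(7),branch(X,branch(q(false),q(U),branch(7,zero,7)),branch(6,7,6))).
Bind Y := X; no other remaining equation mentions Y.
Decompose branch/3: h(false) ≐ h(U),  h(7) ≐ h(7),  branch(q(h(q(6))),R,T) ≐ branch(X,branch(q(false),q(U),branch(7,zero,7)),branch(6,7,6)).
Decompose h/1: false ≐ U.
Bind U := false; substituting into the one remaining equation that mentions U gives: branch(q(h(q(6))),R,T) ≐ branch(X,branch(q(false),q(false),branch(7,zero,7)),branch(6,7,6)).
Delete trivial equation h(7) ≐ h(7).
Decompose branch/3: q(h(q(6))) ≐ X,  R ≐ branch(q(false),q(false),branch(7,zero,7)),  T ≐ branch(6,7,6).
Bind X := q(h(q(6))); no other remaining equation mentions X. Substituting into the earlier binding gives Y := q(h(q(6))).
Bind R := branch(q(false),q(false),branch(7,zero,7)); no other remaining equation mentions R.
Bind T := branch(6,7,6).
MGU = { S -> false, L -> h(q(6)), Y -> q(h(q(6))), U -> false, X -> q(h(q(6))), R -> branch(q(false),q(false),branch(7,zero,7)), T -> branch(6,7,6) }, so X -> q(h(q(6))).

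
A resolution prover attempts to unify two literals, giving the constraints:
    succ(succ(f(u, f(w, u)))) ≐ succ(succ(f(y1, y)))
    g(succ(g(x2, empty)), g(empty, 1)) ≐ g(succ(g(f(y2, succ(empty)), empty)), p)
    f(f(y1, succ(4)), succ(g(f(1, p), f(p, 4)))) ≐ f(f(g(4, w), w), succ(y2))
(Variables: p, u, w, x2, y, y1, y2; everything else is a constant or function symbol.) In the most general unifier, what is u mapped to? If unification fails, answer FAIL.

g(4, succ(4))

Decompose succ/1: succ(f(u, f(w, u))) ≐ succ(f(y1, y)).
Decompose succ/1: f(u, f(w, u)) ≐ f(y1, y).
Decompose f/2: u ≐ y1,  f(w, u) ≐ y.
Bind u := y1; substituting into the one remaining equation that mentions u gives: f(w, y1) ≐ y.
Bind y := f(w, y1); no other remaining equation mentions y.
Decompose g/2: succ(g(x2, empty)) ≐ succ(g(f(y2, succ(empty)), empty)),  g(empty, 1) ≐ p.
Decompose succ/1: g(x2, empty) ≐ g(f(y2, succ(empty)), empty).
Decompose g/2: x2 ≐ f(y2, succ(empty)),  empty ≐ empty.
Bind x2 := f(y2, succ(empty)); no other remaining equation mentions x2.
Delete trivial equation empty ≐ empty.
Bind p := g(empty, 1); substituting into the remaining equation gives: f(f(y1, succ(4)), succ(g(f(1, g(empty, 1)), f(g(empty, 1), 4)))) ≐ f(f(g(4, w), w), succ(y2)).
Decompose f/2: f(y1, succ(4)) ≐ f(g(4, w), w),  succ(g(f(1, g(empty, 1)), f(g(empty, 1), 4))) ≐ succ(y2).
Decompose f/2: y1 ≐ g(4, w),  succ(4) ≐ w.
Bind y1 := g(4, w); no other remaining equation mentions y1. Substituting into the earlier bindings gives u := g(4, w), y := f(w, g(4, w)).
Bind w := succ(4); no other remaining equation mentions w. Substituting into the earlier bindings gives u := g(4, succ(4)), y := f(succ(4), g(4, succ(4))), y1 := g(4, succ(4)).
Decompose succ/1: g(f(1, g(empty, 1)), f(g(empty, 1), 4)) ≐ y2.
Bind y2 := g(f(1, g(empty, 1)), f(g(empty, 1), 4)). Substituting into the earlier binding gives x2 := f(g(f(1, g(empty, 1)), f(g(empty, 1), 4)), succ(empty)).
MGU = { u -> g(4, succ(4)), y -> f(succ(4), g(4, succ(4))), x2 -> f(g(f(1, g(empty, 1)), f(g(empty, 1), 4)), succ(empty)), p -> g(empty, 1), y1 -> g(4, succ(4)), w -> succ(4), y2 -> g(f(1, g(empty, 1)), f(g(empty, 1), 4)) }, so u -> g(4, succ(4)).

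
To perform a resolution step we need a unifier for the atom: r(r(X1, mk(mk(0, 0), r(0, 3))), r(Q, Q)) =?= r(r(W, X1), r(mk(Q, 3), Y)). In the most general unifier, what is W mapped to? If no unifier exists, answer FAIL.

Decompose r/2: r(X1, mk(mk(0, 0), r(0, 3))) =?= r(W, X1),  r(Q, Q) =?= r(mk(Q, 3), Y).
Decompose r/2: X1 =?= W,  mk(mk(0, 0), r(0, 3)) =?= X1.
Bind X1 := W; substituting into the one remaining equation that mentions X1 gives: mk(mk(0, 0), r(0, 3)) =?= W.
Bind W := mk(mk(0, 0), r(0, 3)); no other remaining equation mentions W. Substituting into the earlier binding gives X1 := mk(mk(0, 0), r(0, 3)).
Decompose r/2: Q =?= mk(Q, 3),  Q =?= Y.
Occurs check fails: Q occurs in mk(Q, 3); the equation Q =?= mk(Q, 3) has no finite solution.

FAIL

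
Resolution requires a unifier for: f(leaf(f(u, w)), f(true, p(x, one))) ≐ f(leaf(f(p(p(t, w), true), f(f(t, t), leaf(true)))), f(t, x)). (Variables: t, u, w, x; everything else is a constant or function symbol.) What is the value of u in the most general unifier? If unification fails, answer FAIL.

FAIL

Decompose f/2: leaf(f(u, w)) ≐ leaf(f(p(p(t, w), true), f(f(t, t), leaf(true)))),  f(true, p(x, one)) ≐ f(t, x).
Decompose leaf/1: f(u, w) ≐ f(p(p(t, w), true), f(f(t, t), leaf(true))).
Decompose f/2: u ≐ p(p(t, w), true),  w ≐ f(f(t, t), leaf(true)).
Bind u := p(p(t, w), true); no other remaining equation mentions u.
Bind w := f(f(t, t), leaf(true)); no other remaining equation mentions w. Substituting into the earlier binding gives u := p(p(t, f(f(t, t), leaf(true))), true).
Decompose f/2: true ≐ t,  p(x, one) ≐ x.
Bind t := true; no other remaining equation mentions t. Substituting into the earlier bindings gives u := p(p(true, f(f(true, true), leaf(true))), true), w := f(f(true, true), leaf(true)).
Occurs check fails: x occurs in p(x, one); the equation x ≐ p(x, one) has no finite solution.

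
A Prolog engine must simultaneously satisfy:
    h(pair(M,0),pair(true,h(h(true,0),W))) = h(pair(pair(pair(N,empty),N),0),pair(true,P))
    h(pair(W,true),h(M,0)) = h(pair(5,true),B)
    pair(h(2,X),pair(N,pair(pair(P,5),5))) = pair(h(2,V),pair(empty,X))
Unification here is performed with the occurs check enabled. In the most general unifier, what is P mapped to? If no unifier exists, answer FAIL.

Decompose h/2: pair(M,0) = pair(pair(pair(N,empty),N),0),  pair(true,h(h(true,0),W)) = pair(true,P).
Decompose pair/2: M = pair(pair(N,empty),N),  0 = 0.
Bind M := pair(pair(N,empty),N); substituting into the one remaining equation that mentions M gives: h(pair(W,true),h(pair(pair(N,empty),N),0)) = h(pair(5,true),B).
Delete trivial equation 0 = 0.
Decompose pair/2: true = true,  h(h(true,0),W) = P.
Delete trivial equation true = true.
Bind P := h(h(true,0),W); substituting into the one remaining equation that mentions P gives: pair(h(2,X),pair(N,pair(pair(h(h(true,0),W),5),5))) = pair(h(2,V),pair(empty,X)).
Decompose h/2: pair(W,true) = pair(5,true),  h(pair(pair(N,empty),N),0) = B.
Decompose pair/2: W = 5,  true = true.
Bind W := 5; substituting into the one remaining equation that mentions W gives: pair(h(2,X),pair(N,pair(pair(h(h(true,0),5),5),5))) = pair(h(2,V),pair(empty,X)). Substituting into the earlier binding gives P := h(h(true,0),5).
Delete trivial equation true = true.
Bind B := h(pair(pair(N,empty),N),0); no other remaining equation mentions B.
Decompose pair/2: h(2,X) = h(2,V),  pair(N,pair(pair(h(h(true,0),5),5),5)) = pair(empty,X).
Decompose h/2: 2 = 2,  X = V.
Delete trivial equation 2 = 2.
Bind X := V; substituting into the remaining equation gives: pair(N,pair(pair(h(h(true,0),5),5),5)) = pair(empty,V).
Decompose pair/2: N = empty,  pair(pair(h(h(true,0),5),5),5) = V.
Bind N := empty; no other remaining equation mentions N. Substituting into the earlier bindings gives M := pair(pair(empty,empty),empty), B := h(pair(pair(empty,empty),empty),0).
Bind V := pair(pair(h(h(true,0),5),5),5). Substituting into the earlier binding gives X := pair(pair(h(h(true,0),5),5),5).
MGU = { M ↦ pair(pair(empty,empty),empty), P ↦ h(h(true,0),5), W ↦ 5, B ↦ h(pair(pair(empty,empty),empty),0), X ↦ pair(pair(h(h(true,0),5),5),5), N ↦ empty, V ↦ pair(pair(h(h(true,0),5),5),5) }, so P ↦ h(h(true,0),5).

h(h(true,0),5)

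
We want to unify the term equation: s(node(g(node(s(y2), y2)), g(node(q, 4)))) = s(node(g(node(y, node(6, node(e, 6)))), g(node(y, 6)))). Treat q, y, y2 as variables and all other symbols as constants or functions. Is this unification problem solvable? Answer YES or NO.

NO

Decompose s/1: node(g(node(s(y2), y2)), g(node(q, 4))) = node(g(node(y, node(6, node(e, 6)))), g(node(y, 6))).
Decompose node/2: g(node(s(y2), y2)) = g(node(y, node(6, node(e, 6)))),  g(node(q, 4)) = g(node(y, 6)).
Decompose g/1: node(s(y2), y2) = node(y, node(6, node(e, 6))).
Decompose node/2: s(y2) = y,  y2 = node(6, node(e, 6)).
Bind y := s(y2); substituting into the one remaining equation that mentions y gives: g(node(q, 4)) = g(node(s(y2), 6)).
Bind y2 := node(6, node(e, 6)); substituting into the remaining equation gives: g(node(q, 4)) = g(node(s(node(6, node(e, 6))), 6)). Substituting into the earlier binding gives y := s(node(6, node(e, 6))).
Decompose g/1: node(q, 4) = node(s(node(6, node(e, 6))), 6).
Decompose node/2: q = s(node(6, node(e, 6))),  4 = 6.
Bind q := s(node(6, node(e, 6))); no other remaining equation mentions q.
Clash: constants 4 and 6 differ; no unifier exists.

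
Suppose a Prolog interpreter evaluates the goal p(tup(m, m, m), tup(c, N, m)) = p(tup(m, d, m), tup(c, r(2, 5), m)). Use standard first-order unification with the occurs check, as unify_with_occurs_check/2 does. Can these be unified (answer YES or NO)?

Decompose p/2: tup(m, m, m) = tup(m, d, m),  tup(c, N, m) = tup(c, r(2, 5), m).
Decompose tup/3: m = m,  m = d,  m = m.
Delete trivial equation m = m.
Clash: constants m and d differ; no unifier exists.

NO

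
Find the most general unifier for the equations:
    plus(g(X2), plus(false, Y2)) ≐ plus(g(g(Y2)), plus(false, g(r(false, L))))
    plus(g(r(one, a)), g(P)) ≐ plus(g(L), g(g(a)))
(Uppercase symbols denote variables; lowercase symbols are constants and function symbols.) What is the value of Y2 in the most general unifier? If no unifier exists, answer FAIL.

Decompose plus/2: g(X2) ≐ g(g(Y2)),  plus(false, Y2) ≐ plus(false, g(r(false, L))).
Decompose g/1: X2 ≐ g(Y2).
Bind X2 := g(Y2); no other remaining equation mentions X2.
Decompose plus/2: false ≐ false,  Y2 ≐ g(r(false, L)).
Delete trivial equation false ≐ false.
Bind Y2 := g(r(false, L)); no other remaining equation mentions Y2. Substituting into the earlier binding gives X2 := g(g(r(false, L))).
Decompose plus/2: g(r(one, a)) ≐ g(L),  g(P) ≐ g(g(a)).
Decompose g/1: r(one, a) ≐ L.
Bind L := r(one, a); no other remaining equation mentions L. Substituting into the earlier bindings gives X2 := g(g(r(false, r(one, a)))), Y2 := g(r(false, r(one, a))).
Decompose g/1: P ≐ g(a).
Bind P := g(a).
MGU = { X2 ↦ g(g(r(false, r(one, a)))), Y2 ↦ g(r(false, r(one, a))), L ↦ r(one, a), P ↦ g(a) }, so Y2 ↦ g(r(false, r(one, a))).

g(r(false, r(one, a)))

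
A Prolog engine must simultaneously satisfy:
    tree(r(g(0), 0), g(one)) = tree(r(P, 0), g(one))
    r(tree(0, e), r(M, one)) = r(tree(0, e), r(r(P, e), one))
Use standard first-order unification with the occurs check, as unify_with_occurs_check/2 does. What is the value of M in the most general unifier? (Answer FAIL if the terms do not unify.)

Decompose tree/2: r(g(0), 0) = r(P, 0),  g(one) = g(one).
Decompose r/2: g(0) = P,  0 = 0.
Bind P := g(0); substituting into the one remaining equation that mentions P gives: r(tree(0, e), r(M, one)) = r(tree(0, e), r(r(g(0), e), one)).
Delete trivial equation 0 = 0.
Delete trivial equation g(one) = g(one).
Decompose r/2: tree(0, e) = tree(0, e),  r(M, one) = r(r(g(0), e), one).
Delete trivial equation tree(0, e) = tree(0, e).
Decompose r/2: M = r(g(0), e),  one = one.
Bind M := r(g(0), e); no other remaining equation mentions M.
Delete trivial equation one = one.
MGU = { P -> g(0), M -> r(g(0), e) }, so M -> r(g(0), e).

r(g(0), e)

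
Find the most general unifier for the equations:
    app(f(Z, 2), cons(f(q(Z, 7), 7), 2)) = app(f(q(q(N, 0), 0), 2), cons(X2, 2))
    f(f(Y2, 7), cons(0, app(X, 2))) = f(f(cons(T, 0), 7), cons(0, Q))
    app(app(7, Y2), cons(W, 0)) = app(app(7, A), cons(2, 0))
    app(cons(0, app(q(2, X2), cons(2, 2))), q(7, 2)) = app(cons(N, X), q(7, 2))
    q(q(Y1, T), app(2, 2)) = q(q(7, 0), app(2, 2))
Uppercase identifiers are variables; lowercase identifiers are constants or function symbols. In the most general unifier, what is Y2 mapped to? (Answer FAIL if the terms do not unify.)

cons(0, 0)

Decompose app/2: f(Z, 2) = f(q(q(N, 0), 0), 2),  cons(f(q(Z, 7), 7), 2) = cons(X2, 2).
Decompose f/2: Z = q(q(N, 0), 0),  2 = 2.
Bind Z := q(q(N, 0), 0); substituting into the one remaining equation that mentions Z gives: cons(f(q(q(q(N, 0), 0), 7), 7), 2) = cons(X2, 2).
Delete trivial equation 2 = 2.
Decompose cons/2: f(q(q(q(N, 0), 0), 7), 7) = X2,  2 = 2.
Bind X2 := f(q(q(q(N, 0), 0), 7), 7); substituting into the one remaining equation that mentions X2 gives: app(cons(0, app(q(2, f(q(q(q(N, 0), 0), 7), 7)), cons(2, 2))), q(7, 2)) = app(cons(N, X), q(7, 2)).
Delete trivial equation 2 = 2.
Decompose f/2: f(Y2, 7) = f(cons(T, 0), 7),  cons(0, app(X, 2)) = cons(0, Q).
Decompose f/2: Y2 = cons(T, 0),  7 = 7.
Bind Y2 := cons(T, 0); substituting into the one remaining equation that mentions Y2 gives: app(app(7, cons(T, 0)), cons(W, 0)) = app(app(7, A), cons(2, 0)).
Delete trivial equation 7 = 7.
Decompose cons/2: 0 = 0,  app(X, 2) = Q.
Delete trivial equation 0 = 0.
Bind Q := app(X, 2); no other remaining equation mentions Q.
Decompose app/2: app(7, cons(T, 0)) = app(7, A),  cons(W, 0) = cons(2, 0).
Decompose app/2: 7 = 7,  cons(T, 0) = A.
Delete trivial equation 7 = 7.
Bind A := cons(T, 0); no other remaining equation mentions A.
Decompose cons/2: W = 2,  0 = 0.
Bind W := 2; no other remaining equation mentions W.
Delete trivial equation 0 = 0.
Decompose app/2: cons(0, app(q(2, f(q(q(q(N, 0), 0), 7), 7)), cons(2, 2))) = cons(N, X),  q(7, 2) = q(7, 2).
Decompose cons/2: 0 = N,  app(q(2, f(q(q(q(N, 0), 0), 7), 7)), cons(2, 2)) = X.
Bind N := 0; substituting into the one remaining equation that mentions N gives: app(q(2, f(q(q(q(0, 0), 0), 7), 7)), cons(2, 2)) = X. Substituting into the earlier bindings gives Z := q(q(0, 0), 0), X2 := f(q(q(q(0, 0), 0), 7), 7).
Bind X := app(q(2, f(q(q(q(0, 0), 0), 7), 7)), cons(2, 2)); no other remaining equation mentions X. Substituting into the earlier binding gives Q := app(app(q(2, f(q(q(q(0, 0), 0), 7), 7)), cons(2, 2)), 2).
Delete trivial equation q(7, 2) = q(7, 2).
Decompose q/2: q(Y1, T) = q(7, 0),  app(2, 2) = app(2, 2).
Decompose q/2: Y1 = 7,  T = 0.
Bind Y1 := 7; no other remaining equation mentions Y1.
Bind T := 0; no other remaining equation mentions T. Substituting into the earlier bindings gives Y2 := cons(0, 0), A := cons(0, 0).
Delete trivial equation app(2, 2) = app(2, 2).
MGU = { Z -> q(q(0, 0), 0), X2 -> f(q(q(q(0, 0), 0), 7), 7), Y2 -> cons(0, 0), Q -> app(app(q(2, f(q(q(q(0, 0), 0), 7), 7)), cons(2, 2)), 2), A -> cons(0, 0), W -> 2, N -> 0, X -> app(q(2, f(q(q(q(0, 0), 0), 7), 7)), cons(2, 2)), Y1 -> 7, T -> 0 }, so Y2 -> cons(0, 0).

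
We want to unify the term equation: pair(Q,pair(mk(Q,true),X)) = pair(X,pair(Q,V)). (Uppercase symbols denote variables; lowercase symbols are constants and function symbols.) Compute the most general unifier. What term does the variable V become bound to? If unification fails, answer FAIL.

Decompose pair/2: Q = X,  pair(mk(Q,true),X) = pair(Q,V).
Bind Q := X; substituting into the remaining equation gives: pair(mk(X,true),X) = pair(X,V).
Decompose pair/2: mk(X,true) = X,  X = V.
Occurs check fails: X occurs in mk(X,true); the equation X = mk(X,true) has no finite solution.

FAIL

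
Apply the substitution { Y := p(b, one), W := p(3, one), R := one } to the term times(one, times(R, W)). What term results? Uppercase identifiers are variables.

Replace each occurrence of W with p(3, one).
Replace each occurrence of R with one.
Result: times(one, times(one, p(3, one))).

times(one, times(one, p(3, one)))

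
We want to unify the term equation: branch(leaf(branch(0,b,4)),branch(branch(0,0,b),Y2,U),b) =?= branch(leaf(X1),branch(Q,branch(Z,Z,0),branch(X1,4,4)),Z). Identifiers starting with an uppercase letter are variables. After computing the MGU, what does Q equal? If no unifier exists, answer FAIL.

Decompose branch/3: leaf(branch(0,b,4)) =?= leaf(X1),  branch(branch(0,0,b),Y2,U) =?= branch(Q,branch(Z,Z,0),branch(X1,4,4)),  b =?= Z.
Decompose leaf/1: branch(0,b,4) =?= X1.
Bind X1 := branch(0,b,4); substituting into the one remaining equation that mentions X1 gives: branch(branch(0,0,b),Y2,U) =?= branch(Q,branch(Z,Z,0),branch(branch(0,b,4),4,4)).
Decompose branch/3: branch(0,0,b) =?= Q,  Y2 =?= branch(Z,Z,0),  U =?= branch(branch(0,b,4),4,4).
Bind Q := branch(0,0,b); no other remaining equation mentions Q.
Bind Y2 := branch(Z,Z,0); no other remaining equation mentions Y2.
Bind U := branch(branch(0,b,4),4,4); no other remaining equation mentions U.
Bind Z := b. Substituting into the earlier binding gives Y2 := branch(b,b,0).
MGU = { X1 -> branch(0,b,4), Q -> branch(0,0,b), Y2 -> branch(b,b,0), U -> branch(branch(0,b,4),4,4), Z -> b }, so Q -> branch(0,0,b).

branch(0,0,b)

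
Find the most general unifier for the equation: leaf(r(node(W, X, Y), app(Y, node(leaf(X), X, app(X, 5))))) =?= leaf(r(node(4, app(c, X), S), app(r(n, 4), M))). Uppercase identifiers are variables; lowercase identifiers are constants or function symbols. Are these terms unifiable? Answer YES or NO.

NO

Decompose leaf/1: r(node(W, X, Y), app(Y, node(leaf(X), X, app(X, 5)))) =?= r(node(4, app(c, X), S), app(r(n, 4), M)).
Decompose r/2: node(W, X, Y) =?= node(4, app(c, X), S),  app(Y, node(leaf(X), X, app(X, 5))) =?= app(r(n, 4), M).
Decompose node/3: W =?= 4,  X =?= app(c, X),  Y =?= S.
Bind W := 4; no other remaining equation mentions W.
Occurs check fails: X occurs in app(c, X); the equation X =?= app(c, X) has no finite solution.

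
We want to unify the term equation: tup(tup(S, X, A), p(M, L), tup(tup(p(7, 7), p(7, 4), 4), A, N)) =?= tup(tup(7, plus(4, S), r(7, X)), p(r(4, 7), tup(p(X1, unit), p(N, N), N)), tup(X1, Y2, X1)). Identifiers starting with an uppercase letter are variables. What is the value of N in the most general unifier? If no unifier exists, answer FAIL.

tup(p(7, 7), p(7, 4), 4)

Decompose tup/3: tup(S, X, A) =?= tup(7, plus(4, S), r(7, X)),  p(M, L) =?= p(r(4, 7), tup(p(X1, unit), p(N, N), N)),  tup(tup(p(7, 7), p(7, 4), 4), A, N) =?= tup(X1, Y2, X1).
Decompose tup/3: S =?= 7,  X =?= plus(4, S),  A =?= r(7, X).
Bind S := 7; substituting into the one remaining equation that mentions S gives: X =?= plus(4, 7).
Bind X := plus(4, 7); substituting into the one remaining equation that mentions X gives: A =?= r(7, plus(4, 7)).
Bind A := r(7, plus(4, 7)); substituting into the one remaining equation that mentions A gives: tup(tup(p(7, 7), p(7, 4), 4), r(7, plus(4, 7)), N) =?= tup(X1, Y2, X1).
Decompose p/2: M =?= r(4, 7),  L =?= tup(p(X1, unit), p(N, N), N).
Bind M := r(4, 7); no other remaining equation mentions M.
Bind L := tup(p(X1, unit), p(N, N), N); no other remaining equation mentions L.
Decompose tup/3: tup(p(7, 7), p(7, 4), 4) =?= X1,  r(7, plus(4, 7)) =?= Y2,  N =?= X1.
Bind X1 := tup(p(7, 7), p(7, 4), 4); substituting into the one remaining equation that mentions X1 gives: N =?= tup(p(7, 7), p(7, 4), 4). Substituting into the earlier binding gives L := tup(p(tup(p(7, 7), p(7, 4), 4), unit), p(N, N), N).
Bind Y2 := r(7, plus(4, 7)); no other remaining equation mentions Y2.
Bind N := tup(p(7, 7), p(7, 4), 4). Substituting into the earlier binding gives L := tup(p(tup(p(7, 7), p(7, 4), 4), unit), p(tup(p(7, 7), p(7, 4), 4), tup(p(7, 7), p(7, 4), 4)), tup(p(7, 7), p(7, 4), 4)).
MGU = { S -> 7, X -> plus(4, 7), A -> r(7, plus(4, 7)), M -> r(4, 7), L -> tup(p(tup(p(7, 7), p(7, 4), 4), unit), p(tup(p(7, 7), p(7, 4), 4), tup(p(7, 7), p(7, 4), 4)), tup(p(7, 7), p(7, 4), 4)), X1 -> tup(p(7, 7), p(7, 4), 4), Y2 -> r(7, plus(4, 7)), N -> tup(p(7, 7), p(7, 4), 4) }, so N -> tup(p(7, 7), p(7, 4), 4).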